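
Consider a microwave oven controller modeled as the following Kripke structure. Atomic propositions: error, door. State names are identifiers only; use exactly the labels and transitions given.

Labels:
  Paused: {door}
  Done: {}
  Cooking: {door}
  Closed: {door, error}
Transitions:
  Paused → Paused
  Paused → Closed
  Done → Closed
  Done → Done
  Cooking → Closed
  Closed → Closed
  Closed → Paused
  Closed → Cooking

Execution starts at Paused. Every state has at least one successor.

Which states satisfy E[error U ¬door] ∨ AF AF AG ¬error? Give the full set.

{Done}

States satisfying error: {Closed}.
States satisfying ¬door: {Done}.
States satisfying E[error U ¬door]: {Done}.
States satisfying AF AG ¬error: ∅.
States satisfying AF AF AG ¬error: ∅.
States satisfying E[error U ¬door] ∨ AF AF AG ¬error: {Done}.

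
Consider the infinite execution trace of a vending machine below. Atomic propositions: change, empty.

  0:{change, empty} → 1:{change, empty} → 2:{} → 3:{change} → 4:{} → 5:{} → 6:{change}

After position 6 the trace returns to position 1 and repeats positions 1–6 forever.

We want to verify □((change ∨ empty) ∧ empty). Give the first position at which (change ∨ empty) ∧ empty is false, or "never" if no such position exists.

2

Check (change ∨ empty) ∧ empty at each position in order: 0 ✓, 1 ✓.
At position 2 the labels are {}, so (change ∨ empty) ∧ empty is false there. This is the first violation.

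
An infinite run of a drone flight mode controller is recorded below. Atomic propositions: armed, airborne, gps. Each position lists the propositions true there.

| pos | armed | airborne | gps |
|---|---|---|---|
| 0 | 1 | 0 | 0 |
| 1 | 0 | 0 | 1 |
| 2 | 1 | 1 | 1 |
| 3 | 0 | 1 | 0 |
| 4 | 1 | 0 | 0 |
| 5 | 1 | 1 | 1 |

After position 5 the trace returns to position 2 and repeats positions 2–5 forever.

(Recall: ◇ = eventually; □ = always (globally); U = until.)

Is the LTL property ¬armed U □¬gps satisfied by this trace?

Walking from position 0: at position 0, □¬gps has not yet held and ¬armed fails, so ¬armed U □¬gps is false.

Does not hold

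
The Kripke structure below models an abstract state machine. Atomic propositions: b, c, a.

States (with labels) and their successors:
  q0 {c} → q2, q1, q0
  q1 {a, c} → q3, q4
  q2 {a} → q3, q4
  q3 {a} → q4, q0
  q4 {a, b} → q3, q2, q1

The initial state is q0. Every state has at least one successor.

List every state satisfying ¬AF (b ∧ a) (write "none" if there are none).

{q0, q1, q2, q3}

States satisfying b ∧ a: {q4}.
States satisfying AF (b ∧ a): {q4}.
States satisfying ¬AF (b ∧ a): {q0, q1, q2, q3}.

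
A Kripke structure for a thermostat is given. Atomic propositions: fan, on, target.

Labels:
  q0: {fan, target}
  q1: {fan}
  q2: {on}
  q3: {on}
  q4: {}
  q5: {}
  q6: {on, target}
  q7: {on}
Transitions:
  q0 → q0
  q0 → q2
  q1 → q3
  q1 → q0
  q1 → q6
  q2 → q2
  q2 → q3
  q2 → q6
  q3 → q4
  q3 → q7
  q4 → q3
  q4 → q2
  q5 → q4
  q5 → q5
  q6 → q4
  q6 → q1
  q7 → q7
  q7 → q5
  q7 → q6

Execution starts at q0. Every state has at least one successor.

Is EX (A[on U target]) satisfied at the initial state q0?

Satisfied

States satisfying A[on U target]: {q0, q6}.
States satisfying EX (A[on U target]): {q0, q1, q2, q7}.
q0 ∈ Sat(EX (A[on U target])).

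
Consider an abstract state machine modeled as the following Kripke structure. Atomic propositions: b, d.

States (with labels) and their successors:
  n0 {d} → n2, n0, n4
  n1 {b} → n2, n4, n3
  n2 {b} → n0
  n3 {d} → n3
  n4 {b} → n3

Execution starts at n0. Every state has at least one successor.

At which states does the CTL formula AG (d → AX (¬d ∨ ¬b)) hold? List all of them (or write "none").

States satisfying d → AX (¬d ∨ ¬b): {n0, n1, n2, n3, n4}.
States satisfying AG (d → AX (¬d ∨ ¬b)): {n0, n1, n2, n3, n4}.

{n0, n1, n2, n3, n4}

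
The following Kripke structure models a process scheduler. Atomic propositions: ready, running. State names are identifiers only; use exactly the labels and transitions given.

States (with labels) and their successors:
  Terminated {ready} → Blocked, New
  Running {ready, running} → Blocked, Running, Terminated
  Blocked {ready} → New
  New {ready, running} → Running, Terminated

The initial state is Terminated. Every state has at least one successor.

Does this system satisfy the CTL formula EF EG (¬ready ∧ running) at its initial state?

States satisfying EG (¬ready ∧ running): ∅.
States satisfying EF EG (¬ready ∧ running): ∅.
No suitable path/successor from Terminated witnesses the formula.
Terminated ∉ Sat(EF EG (¬ready ∧ running)).

Violated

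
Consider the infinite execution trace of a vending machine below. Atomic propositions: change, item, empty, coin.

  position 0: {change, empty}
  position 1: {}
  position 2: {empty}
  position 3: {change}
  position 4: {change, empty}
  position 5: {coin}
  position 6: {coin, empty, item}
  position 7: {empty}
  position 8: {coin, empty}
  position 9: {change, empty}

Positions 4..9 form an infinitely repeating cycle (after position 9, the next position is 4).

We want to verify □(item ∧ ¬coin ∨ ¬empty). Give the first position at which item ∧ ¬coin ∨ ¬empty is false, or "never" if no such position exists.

0

At position 0 the labels are {change, empty}, so item ∧ ¬coin ∨ ¬empty is false there. This is the first violation.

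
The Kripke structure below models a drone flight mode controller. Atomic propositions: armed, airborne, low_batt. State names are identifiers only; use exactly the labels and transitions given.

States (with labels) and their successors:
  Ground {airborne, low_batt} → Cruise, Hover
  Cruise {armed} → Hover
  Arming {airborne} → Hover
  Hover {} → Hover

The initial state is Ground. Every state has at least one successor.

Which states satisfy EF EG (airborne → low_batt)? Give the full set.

{Ground, Cruise, Arming, Hover}

States satisfying EG (airborne → low_batt): {Ground, Cruise, Hover}.
States satisfying EF EG (airborne → low_batt): {Ground, Cruise, Arming, Hover}.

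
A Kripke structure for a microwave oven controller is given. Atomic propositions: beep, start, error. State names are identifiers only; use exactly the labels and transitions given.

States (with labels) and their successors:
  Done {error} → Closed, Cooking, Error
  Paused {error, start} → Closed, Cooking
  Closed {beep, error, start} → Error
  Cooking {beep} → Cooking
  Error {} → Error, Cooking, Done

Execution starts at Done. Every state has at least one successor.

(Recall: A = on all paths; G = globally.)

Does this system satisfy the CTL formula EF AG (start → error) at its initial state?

Yes

States satisfying AG (start → error): {Done, Paused, Closed, Cooking, Error}.
States satisfying EF AG (start → error): {Done, Paused, Closed, Cooking, Error}.
Some path from Done reaches a state where AG (start → error) holds.
Done ∈ Sat(EF AG (start → error)).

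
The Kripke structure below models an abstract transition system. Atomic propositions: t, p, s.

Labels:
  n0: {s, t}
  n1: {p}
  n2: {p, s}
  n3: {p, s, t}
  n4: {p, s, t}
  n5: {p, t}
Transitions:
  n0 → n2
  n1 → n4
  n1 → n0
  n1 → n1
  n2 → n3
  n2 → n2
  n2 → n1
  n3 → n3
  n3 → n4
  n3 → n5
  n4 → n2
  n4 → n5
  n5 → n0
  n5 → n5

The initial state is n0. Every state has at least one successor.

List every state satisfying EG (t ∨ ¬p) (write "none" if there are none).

{n3, n4, n5}

States satisfying t ∨ ¬p: {n0, n3, n4, n5}.
States satisfying EG (t ∨ ¬p): {n3, n4, n5}.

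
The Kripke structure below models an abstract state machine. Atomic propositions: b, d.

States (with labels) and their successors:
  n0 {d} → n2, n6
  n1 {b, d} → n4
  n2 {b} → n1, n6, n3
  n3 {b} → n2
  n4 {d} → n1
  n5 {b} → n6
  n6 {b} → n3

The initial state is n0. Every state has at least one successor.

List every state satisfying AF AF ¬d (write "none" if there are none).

States satisfying AF ¬d: {n0, n2, n3, n5, n6}.
States satisfying AF AF ¬d: {n0, n2, n3, n5, n6}.

{n0, n2, n3, n5, n6}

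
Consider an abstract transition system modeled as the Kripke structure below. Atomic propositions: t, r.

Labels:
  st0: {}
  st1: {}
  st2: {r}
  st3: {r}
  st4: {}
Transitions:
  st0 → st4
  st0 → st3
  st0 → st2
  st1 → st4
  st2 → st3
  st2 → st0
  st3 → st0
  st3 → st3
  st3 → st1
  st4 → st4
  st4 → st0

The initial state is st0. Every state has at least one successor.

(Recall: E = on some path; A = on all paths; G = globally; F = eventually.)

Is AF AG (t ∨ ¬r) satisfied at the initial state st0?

States satisfying AG (t ∨ ¬r): ∅.
States satisfying AF AG (t ∨ ¬r): ∅.
There is a path from st0 along which AG (t ∨ ¬r) never holds.
st0 ∉ Sat(AF AG (t ∨ ¬r)).

Does not hold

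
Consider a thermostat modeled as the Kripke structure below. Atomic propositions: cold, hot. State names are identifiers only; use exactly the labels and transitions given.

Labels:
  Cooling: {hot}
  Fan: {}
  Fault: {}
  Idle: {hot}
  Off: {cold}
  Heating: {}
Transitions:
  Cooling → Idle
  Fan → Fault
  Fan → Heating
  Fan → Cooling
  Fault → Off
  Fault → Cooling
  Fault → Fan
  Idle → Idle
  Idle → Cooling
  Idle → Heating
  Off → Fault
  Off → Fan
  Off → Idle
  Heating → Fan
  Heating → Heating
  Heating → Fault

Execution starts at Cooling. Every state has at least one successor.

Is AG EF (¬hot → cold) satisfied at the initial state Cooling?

Yes

States satisfying EF (¬hot → cold): {Cooling, Fan, Fault, Idle, Off, Heating}.
States satisfying AG EF (¬hot → cold): {Cooling, Fan, Fault, Idle, Off, Heating}.
Every state reachable from Cooling satisfies EF (¬hot → cold).
Cooling ∈ Sat(AG EF (¬hot → cold)).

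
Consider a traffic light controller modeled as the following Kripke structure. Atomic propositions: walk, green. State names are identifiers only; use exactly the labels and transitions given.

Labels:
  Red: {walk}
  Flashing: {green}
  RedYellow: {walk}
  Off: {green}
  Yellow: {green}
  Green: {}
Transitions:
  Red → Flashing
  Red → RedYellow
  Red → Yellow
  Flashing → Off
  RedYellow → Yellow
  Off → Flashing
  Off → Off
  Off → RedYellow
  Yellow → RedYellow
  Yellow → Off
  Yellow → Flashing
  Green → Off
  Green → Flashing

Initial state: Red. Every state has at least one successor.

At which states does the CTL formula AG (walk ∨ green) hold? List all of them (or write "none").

States satisfying walk ∨ green: {Red, Flashing, RedYellow, Off, Yellow}.
States satisfying AG (walk ∨ green): {Red, Flashing, RedYellow, Off, Yellow}.

{Red, Flashing, RedYellow, Off, Yellow}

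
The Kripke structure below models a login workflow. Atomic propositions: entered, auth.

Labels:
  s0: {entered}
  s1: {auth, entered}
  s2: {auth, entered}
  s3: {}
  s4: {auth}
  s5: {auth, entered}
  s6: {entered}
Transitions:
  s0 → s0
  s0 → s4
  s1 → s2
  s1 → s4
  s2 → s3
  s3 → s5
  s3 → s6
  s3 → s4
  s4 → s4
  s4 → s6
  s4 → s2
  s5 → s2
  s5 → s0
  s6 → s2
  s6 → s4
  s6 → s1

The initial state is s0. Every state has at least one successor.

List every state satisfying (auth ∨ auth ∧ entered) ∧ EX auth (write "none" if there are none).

{s1, s4, s5}

States satisfying auth ∧ entered: {s1, s2, s5}.
States satisfying auth ∨ auth ∧ entered: {s1, s2, s4, s5}.
States satisfying auth: {s1, s2, s4, s5}.
States satisfying EX auth: {s0, s1, s3, s4, s5, s6}.
States satisfying (auth ∨ auth ∧ entered) ∧ EX auth: {s1, s4, s5}.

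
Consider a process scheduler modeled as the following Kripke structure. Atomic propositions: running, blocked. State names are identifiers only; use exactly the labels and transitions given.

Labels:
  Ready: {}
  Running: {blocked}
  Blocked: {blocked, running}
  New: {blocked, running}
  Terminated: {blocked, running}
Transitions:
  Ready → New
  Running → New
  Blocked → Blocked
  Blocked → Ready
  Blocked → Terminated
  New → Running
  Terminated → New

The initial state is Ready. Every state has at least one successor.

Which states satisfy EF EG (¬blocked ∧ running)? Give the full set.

none

States satisfying EG (¬blocked ∧ running): ∅.
States satisfying EF EG (¬blocked ∧ running): ∅.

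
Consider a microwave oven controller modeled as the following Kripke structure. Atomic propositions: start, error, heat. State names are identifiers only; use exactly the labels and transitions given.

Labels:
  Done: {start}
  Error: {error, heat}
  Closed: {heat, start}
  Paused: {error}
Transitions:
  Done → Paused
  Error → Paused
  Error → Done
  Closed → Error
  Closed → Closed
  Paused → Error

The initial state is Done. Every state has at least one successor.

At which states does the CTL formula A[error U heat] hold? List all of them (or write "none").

{Error, Closed, Paused}

States satisfying error: {Error, Paused}.
States satisfying heat: {Error, Closed}.
States satisfying A[error U heat]: {Error, Closed, Paused}.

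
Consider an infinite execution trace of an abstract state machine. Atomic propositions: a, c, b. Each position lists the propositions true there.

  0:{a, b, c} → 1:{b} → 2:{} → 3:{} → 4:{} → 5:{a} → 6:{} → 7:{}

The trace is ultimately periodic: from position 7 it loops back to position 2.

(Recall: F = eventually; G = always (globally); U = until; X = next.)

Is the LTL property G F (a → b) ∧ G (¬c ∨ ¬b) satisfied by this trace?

F (a → b) holds at every position 0..7, and those are all positions ever visited, so G F (a → b) holds.
¬c ∨ ¬b must hold at every position from 0 onward. It fails at position 0, so G (¬c ∨ ¬b) is false.
At position 0: G F (a → b) is true; G (¬c ∨ ¬b) is false; so G F (a → b) ∧ G (¬c ∨ ¬b) is false.

No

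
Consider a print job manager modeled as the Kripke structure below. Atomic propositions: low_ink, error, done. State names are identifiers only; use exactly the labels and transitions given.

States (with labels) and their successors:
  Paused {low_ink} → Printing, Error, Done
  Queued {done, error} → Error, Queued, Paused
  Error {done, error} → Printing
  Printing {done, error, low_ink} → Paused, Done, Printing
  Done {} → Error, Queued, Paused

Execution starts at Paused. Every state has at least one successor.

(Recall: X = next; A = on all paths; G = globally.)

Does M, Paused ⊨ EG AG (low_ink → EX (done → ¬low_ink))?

Yes

States satisfying AG (low_ink → EX (done → ¬low_ink)): {Paused, Queued, Error, Printing, Done}.
States satisfying EG AG (low_ink → EX (done → ¬low_ink)): {Paused, Queued, Error, Printing, Done}.
Paused ∈ Sat(EG AG (low_ink → EX (done → ¬low_ink))).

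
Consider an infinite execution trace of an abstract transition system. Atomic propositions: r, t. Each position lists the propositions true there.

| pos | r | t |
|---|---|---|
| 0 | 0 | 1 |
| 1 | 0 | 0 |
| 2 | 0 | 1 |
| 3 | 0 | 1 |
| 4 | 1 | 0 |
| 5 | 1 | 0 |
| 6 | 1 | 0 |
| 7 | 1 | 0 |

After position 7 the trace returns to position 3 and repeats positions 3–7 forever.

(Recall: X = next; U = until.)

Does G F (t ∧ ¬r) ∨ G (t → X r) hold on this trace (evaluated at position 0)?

Yes

F (t ∧ ¬r) holds at every position 0..7, and those are all positions ever visited, so G F (t ∧ ¬r) holds.
t → X r must hold at every position from 0 onward. It fails at position 0, so G (t → X r) is false.
Positions where t holds: 0, 2, 3.
Check X r at each: 0→fails, 2→fails, 3→ok.
At position 0: G F (t ∧ ¬r) is true; G (t → X r) is false; so G F (t ∧ ¬r) ∨ G (t → X r) is true.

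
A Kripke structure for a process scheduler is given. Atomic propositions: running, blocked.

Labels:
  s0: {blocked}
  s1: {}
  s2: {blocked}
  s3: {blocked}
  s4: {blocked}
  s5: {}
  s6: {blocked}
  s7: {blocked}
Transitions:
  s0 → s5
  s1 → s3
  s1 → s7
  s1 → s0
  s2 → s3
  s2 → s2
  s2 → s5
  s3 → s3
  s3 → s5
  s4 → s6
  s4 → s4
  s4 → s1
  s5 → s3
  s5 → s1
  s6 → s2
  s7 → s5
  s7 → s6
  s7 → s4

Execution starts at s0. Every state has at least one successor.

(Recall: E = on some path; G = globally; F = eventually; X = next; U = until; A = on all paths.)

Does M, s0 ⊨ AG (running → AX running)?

Holds

States satisfying running → AX running: {s0, s1, s2, s3, s4, s5, s6, s7}.
States satisfying AG (running → AX running): {s0, s1, s2, s3, s4, s5, s6, s7}.
Every state reachable from s0 satisfies running → AX running.
s0 ∈ Sat(AG (running → AX running)).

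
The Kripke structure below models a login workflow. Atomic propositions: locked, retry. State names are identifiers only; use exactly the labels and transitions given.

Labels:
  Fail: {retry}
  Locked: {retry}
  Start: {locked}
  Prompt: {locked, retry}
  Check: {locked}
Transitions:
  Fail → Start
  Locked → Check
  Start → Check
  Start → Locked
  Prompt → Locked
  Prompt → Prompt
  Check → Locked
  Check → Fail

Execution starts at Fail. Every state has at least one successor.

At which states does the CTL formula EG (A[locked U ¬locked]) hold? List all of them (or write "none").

States satisfying A[locked U ¬locked]: {Fail, Locked, Start, Check}.
States satisfying EG (A[locked U ¬locked]): {Fail, Locked, Start, Check}.

{Fail, Locked, Start, Check}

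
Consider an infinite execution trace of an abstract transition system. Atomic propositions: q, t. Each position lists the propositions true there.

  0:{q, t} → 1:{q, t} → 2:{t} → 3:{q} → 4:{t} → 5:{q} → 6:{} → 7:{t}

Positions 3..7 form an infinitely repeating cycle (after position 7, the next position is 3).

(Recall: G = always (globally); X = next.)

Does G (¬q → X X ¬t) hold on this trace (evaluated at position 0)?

Does not hold

¬q → X X ¬t must hold at every position from 0 onward. It fails at position 2, so G (¬q → X X ¬t) is false.
Positions where ¬q holds: 2, 4, 6, 7.
Check X X ¬t at each: 2→fails, 4→ok, 6→ok, 7→fails.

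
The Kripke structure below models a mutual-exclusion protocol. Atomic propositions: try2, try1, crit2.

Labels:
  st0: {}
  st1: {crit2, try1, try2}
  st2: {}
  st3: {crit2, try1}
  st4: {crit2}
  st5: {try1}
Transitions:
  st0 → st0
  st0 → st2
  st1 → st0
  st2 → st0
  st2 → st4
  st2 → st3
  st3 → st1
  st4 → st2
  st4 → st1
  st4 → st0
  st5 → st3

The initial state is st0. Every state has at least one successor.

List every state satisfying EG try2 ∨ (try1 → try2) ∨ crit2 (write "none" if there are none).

{st0, st1, st2, st3, st4}

States satisfying try2: {st1}.
States satisfying EG try2: ∅.
States satisfying try1 → try2: {st0, st1, st2, st4}.
States satisfying (try1 → try2) ∨ crit2: {st0, st1, st2, st3, st4}.
States satisfying EG try2 ∨ (try1 → try2) ∨ crit2: {st0, st1, st2, st3, st4}.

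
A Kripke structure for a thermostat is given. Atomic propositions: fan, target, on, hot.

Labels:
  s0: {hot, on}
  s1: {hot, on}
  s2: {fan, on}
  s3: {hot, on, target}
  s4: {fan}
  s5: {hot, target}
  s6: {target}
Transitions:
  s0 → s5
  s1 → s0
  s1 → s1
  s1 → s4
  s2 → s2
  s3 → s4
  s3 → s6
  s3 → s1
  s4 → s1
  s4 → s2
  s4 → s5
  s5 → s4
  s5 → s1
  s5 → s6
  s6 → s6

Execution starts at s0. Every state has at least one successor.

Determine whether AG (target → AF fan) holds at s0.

States satisfying target → AF fan: {s0, s1, s2, s4}.
States satisfying AG (target → AF fan): {s2}.
s5 is reachable from s0 and violates target → AF fan, so AG fails at s0.
s0 ∉ Sat(AG (target → AF fan)).

No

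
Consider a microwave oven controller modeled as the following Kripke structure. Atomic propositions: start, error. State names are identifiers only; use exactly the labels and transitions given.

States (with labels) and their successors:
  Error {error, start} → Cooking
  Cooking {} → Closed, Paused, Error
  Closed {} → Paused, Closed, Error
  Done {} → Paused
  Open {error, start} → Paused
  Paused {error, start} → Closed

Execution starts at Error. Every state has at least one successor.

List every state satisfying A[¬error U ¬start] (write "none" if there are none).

{Cooking, Closed, Done}

States satisfying ¬error: {Cooking, Closed, Done}.
States satisfying ¬start: {Cooking, Closed, Done}.
States satisfying A[¬error U ¬start]: {Cooking, Closed, Done}.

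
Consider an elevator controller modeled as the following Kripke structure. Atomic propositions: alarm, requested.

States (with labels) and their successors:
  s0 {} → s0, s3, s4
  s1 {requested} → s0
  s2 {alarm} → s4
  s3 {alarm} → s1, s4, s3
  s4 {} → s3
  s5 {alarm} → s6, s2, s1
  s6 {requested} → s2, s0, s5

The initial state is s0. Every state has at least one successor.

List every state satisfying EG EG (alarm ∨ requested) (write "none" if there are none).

{s3, s5, s6}

States satisfying EG (alarm ∨ requested): {s3, s5, s6}.
States satisfying EG EG (alarm ∨ requested): {s3, s5, s6}.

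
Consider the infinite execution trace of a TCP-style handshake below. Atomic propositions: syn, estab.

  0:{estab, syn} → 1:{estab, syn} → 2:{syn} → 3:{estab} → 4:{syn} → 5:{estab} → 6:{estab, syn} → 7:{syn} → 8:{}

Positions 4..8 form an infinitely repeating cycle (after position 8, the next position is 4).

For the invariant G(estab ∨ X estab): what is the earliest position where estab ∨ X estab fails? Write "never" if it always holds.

7

Check estab ∨ X estab at each position in order: 0 ✓, 1 ✓, 2 ✓, 3 ✓, 4 ✓, 5 ✓, 6 ✓.
At position 7 the labels are {syn} and the next position 8 has {}, so estab ∨ X estab is false there. This is the first violation.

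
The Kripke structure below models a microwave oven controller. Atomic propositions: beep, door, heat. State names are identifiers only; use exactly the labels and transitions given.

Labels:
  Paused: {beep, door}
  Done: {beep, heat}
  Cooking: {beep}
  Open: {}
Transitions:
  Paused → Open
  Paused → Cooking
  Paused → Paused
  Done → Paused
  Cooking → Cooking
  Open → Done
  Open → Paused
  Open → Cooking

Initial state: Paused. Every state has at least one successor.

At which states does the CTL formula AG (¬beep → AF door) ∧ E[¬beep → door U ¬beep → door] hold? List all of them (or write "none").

{Cooking}

States satisfying ¬beep → AF door: {Paused, Done, Cooking}.
States satisfying AG (¬beep → AF door): {Cooking}.
States satisfying ¬beep → door: {Paused, Done, Cooking}.
States satisfying E[¬beep → door U ¬beep → door]: {Paused, Done, Cooking}.
States satisfying AG (¬beep → AF door) ∧ E[¬beep → door U ¬beep → door]: {Cooking}.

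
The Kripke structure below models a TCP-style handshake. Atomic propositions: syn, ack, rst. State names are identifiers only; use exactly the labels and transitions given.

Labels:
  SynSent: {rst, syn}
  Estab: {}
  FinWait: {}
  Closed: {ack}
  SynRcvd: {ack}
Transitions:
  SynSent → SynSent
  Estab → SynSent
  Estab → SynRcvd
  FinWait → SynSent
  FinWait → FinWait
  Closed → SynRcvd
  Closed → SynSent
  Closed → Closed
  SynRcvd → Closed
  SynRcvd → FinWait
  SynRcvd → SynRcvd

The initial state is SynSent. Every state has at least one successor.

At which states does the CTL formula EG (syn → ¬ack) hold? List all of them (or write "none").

States satisfying syn → ¬ack: {SynSent, Estab, FinWait, Closed, SynRcvd}.
States satisfying EG (syn → ¬ack): {SynSent, Estab, FinWait, Closed, SynRcvd}.

{SynSent, Estab, FinWait, Closed, SynRcvd}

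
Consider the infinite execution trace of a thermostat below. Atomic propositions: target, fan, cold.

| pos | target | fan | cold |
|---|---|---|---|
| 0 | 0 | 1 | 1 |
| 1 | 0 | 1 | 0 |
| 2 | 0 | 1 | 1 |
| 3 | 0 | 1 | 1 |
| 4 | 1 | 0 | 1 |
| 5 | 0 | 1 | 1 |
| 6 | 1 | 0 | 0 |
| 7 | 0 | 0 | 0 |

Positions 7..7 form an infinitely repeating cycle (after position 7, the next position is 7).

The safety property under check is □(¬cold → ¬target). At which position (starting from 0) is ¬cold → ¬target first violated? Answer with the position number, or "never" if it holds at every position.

6

Check ¬cold → ¬target at each position in order: 0 ✓, 1 ✓, 2 ✓, 3 ✓, 4 ✓, 5 ✓.
At position 6 the labels are {target}, so ¬cold → ¬target is false there. This is the first violation.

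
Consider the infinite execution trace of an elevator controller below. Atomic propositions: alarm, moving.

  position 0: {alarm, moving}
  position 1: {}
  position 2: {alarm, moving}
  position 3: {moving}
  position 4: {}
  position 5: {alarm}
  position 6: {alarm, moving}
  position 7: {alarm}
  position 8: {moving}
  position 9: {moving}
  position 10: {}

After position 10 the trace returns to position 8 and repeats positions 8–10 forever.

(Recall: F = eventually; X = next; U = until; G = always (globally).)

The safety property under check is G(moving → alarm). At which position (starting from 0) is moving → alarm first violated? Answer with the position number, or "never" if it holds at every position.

3

Check moving → alarm at each position in order: 0 ✓, 1 ✓, 2 ✓.
At position 3 the labels are {moving}, so moving → alarm is false there. This is the first violation.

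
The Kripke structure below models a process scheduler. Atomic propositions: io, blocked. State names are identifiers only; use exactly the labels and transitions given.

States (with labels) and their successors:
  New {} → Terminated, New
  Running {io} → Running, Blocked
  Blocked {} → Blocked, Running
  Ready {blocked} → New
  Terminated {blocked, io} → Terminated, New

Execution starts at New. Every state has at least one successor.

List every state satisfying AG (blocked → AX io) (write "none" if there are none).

{Running, Blocked}

States satisfying blocked → AX io: {New, Running, Blocked}.
States satisfying AG (blocked → AX io): {Running, Blocked}.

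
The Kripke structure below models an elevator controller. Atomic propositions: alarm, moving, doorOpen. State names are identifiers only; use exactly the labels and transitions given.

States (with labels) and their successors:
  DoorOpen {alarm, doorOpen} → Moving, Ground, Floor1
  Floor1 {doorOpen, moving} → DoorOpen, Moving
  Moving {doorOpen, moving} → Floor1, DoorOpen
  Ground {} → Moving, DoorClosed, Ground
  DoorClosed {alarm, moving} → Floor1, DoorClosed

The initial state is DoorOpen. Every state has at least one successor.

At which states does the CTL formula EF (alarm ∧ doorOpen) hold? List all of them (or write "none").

{DoorOpen, Floor1, Moving, Ground, DoorClosed}

States satisfying alarm ∧ doorOpen: {DoorOpen}.
States satisfying EF (alarm ∧ doorOpen): {DoorOpen, Floor1, Moving, Ground, DoorClosed}.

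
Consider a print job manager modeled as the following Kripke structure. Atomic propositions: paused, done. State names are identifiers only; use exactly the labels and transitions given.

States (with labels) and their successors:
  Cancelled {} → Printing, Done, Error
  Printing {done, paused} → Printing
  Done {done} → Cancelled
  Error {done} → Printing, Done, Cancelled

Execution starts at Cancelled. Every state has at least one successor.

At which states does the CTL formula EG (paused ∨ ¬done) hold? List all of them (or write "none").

{Cancelled, Printing}

States satisfying paused ∨ ¬done: {Cancelled, Printing}.
States satisfying EG (paused ∨ ¬done): {Cancelled, Printing}.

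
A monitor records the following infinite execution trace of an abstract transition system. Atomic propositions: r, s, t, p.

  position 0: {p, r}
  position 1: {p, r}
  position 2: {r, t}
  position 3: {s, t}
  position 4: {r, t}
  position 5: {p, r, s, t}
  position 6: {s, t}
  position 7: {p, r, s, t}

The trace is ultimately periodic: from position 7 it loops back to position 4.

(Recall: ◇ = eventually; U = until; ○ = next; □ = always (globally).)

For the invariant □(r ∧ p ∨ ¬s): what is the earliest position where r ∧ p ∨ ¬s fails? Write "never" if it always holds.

Check r ∧ p ∨ ¬s at each position in order: 0 ✓, 1 ✓, 2 ✓.
At position 3 the labels are {s, t}, so r ∧ p ∨ ¬s is false there. This is the first violation.

3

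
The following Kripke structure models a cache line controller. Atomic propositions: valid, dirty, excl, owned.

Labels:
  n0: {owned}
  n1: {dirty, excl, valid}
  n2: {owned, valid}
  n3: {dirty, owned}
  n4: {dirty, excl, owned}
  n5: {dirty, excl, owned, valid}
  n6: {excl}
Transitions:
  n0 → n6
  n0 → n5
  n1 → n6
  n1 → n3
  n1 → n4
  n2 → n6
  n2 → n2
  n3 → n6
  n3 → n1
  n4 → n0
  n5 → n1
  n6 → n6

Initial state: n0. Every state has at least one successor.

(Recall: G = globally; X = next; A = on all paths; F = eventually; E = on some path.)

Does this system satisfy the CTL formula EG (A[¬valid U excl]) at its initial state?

States satisfying A[¬valid U excl]: {n0, n1, n3, n4, n5, n6}.
States satisfying EG (A[¬valid U excl]): {n0, n1, n3, n4, n5, n6}.
n0 ∈ Sat(EG (A[¬valid U excl])).

Holds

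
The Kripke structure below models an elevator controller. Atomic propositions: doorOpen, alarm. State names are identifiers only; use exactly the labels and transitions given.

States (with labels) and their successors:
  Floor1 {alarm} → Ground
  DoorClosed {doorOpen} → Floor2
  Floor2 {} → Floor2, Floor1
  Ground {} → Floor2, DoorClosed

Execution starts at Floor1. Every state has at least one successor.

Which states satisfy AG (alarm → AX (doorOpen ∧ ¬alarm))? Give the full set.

none

States satisfying alarm → AX (doorOpen ∧ ¬alarm): {DoorClosed, Floor2, Ground}.
States satisfying AG (alarm → AX (doorOpen ∧ ¬alarm)): ∅.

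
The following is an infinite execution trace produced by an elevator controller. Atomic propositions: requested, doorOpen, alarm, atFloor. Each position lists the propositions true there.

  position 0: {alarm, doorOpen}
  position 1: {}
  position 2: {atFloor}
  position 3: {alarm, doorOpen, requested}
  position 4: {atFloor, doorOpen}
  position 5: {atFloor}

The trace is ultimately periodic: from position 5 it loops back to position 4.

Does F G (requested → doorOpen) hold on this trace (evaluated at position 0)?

Holds

G (requested → doorOpen) holds at position 0, which is reachable from 0, so F G (requested → doorOpen) holds.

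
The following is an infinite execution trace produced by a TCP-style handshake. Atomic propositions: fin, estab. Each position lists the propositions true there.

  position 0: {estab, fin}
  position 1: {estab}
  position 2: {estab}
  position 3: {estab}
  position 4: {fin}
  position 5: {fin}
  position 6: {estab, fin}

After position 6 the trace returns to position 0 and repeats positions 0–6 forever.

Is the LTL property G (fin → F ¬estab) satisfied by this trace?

Satisfied

fin → F ¬estab holds at every position 0..6, and those are all positions ever visited, so G (fin → F ¬estab) holds.
Positions where fin holds: 0, 4, 5, 6.
Check F ¬estab at each: 0→ok, 4→ok, 5→ok, 6→ok.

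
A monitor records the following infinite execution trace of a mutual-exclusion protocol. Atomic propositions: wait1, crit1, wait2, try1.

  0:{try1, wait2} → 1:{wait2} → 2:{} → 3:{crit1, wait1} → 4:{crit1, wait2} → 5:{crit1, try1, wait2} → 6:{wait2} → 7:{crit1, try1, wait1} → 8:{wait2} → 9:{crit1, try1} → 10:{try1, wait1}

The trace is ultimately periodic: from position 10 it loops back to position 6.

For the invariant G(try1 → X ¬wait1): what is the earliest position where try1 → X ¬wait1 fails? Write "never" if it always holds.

Check try1 → X ¬wait1 at each position in order: 0 ✓, 1 ✓, 2 ✓, 3 ✓, 4 ✓, 5 ✓, 6 ✓, 7 ✓, 8 ✓.
At position 9 the labels are {crit1, try1} and the next position 10 has {try1, wait1}, so try1 → X ¬wait1 is false there. This is the first violation.

9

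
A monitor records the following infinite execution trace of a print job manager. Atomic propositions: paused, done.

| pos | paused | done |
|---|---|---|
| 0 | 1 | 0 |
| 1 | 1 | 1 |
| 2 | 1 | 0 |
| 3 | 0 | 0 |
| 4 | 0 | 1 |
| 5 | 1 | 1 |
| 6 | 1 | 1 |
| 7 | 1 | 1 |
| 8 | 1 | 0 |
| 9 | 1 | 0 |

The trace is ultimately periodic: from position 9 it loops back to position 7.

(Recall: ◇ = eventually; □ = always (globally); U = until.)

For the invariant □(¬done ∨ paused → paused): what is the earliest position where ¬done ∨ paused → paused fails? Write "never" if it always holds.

Check ¬done ∨ paused → paused at each position in order: 0 ✓, 1 ✓, 2 ✓.
At position 3 the labels are {}, so ¬done ∨ paused → paused is false there. This is the first violation.

3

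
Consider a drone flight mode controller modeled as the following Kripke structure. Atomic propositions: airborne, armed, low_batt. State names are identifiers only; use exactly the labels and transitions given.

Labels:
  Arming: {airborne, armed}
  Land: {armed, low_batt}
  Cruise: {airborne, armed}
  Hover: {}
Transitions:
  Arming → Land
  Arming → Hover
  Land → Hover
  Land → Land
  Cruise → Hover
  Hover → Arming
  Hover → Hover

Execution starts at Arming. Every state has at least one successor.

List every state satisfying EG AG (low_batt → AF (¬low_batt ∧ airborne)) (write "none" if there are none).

none

States satisfying AG (low_batt → AF (¬low_batt ∧ airborne)): ∅.
States satisfying EG AG (low_batt → AF (¬low_batt ∧ airborne)): ∅.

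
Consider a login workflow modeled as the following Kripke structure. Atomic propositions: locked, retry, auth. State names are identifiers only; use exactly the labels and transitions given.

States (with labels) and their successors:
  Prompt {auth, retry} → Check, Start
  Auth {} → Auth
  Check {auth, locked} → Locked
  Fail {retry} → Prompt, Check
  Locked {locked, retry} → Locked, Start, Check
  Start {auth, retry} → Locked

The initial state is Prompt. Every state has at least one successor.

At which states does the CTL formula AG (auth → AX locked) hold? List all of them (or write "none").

{Auth, Check, Locked, Start}

States satisfying auth → AX locked: {Auth, Check, Fail, Locked, Start}.
States satisfying AG (auth → AX locked): {Auth, Check, Locked, Start}.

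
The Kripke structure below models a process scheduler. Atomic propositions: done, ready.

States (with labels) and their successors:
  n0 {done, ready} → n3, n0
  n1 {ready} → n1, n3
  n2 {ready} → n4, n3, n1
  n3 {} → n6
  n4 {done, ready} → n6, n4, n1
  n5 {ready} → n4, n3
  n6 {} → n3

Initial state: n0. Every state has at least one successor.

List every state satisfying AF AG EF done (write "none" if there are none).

States satisfying AG EF done: ∅.
States satisfying AF AG EF done: ∅.

none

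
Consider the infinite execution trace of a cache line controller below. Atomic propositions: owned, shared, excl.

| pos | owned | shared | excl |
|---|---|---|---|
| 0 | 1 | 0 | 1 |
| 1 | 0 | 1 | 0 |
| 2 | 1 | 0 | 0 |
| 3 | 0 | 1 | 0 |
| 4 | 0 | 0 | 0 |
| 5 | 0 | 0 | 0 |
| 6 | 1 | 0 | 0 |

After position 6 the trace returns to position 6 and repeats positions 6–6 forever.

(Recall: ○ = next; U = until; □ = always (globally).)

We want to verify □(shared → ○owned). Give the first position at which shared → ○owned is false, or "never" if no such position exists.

3

Check shared → ○owned at each position in order: 0 ✓, 1 ✓, 2 ✓.
At position 3 the labels are {shared} and the next position 4 has {}, so shared → ○owned is false there. This is the first violation.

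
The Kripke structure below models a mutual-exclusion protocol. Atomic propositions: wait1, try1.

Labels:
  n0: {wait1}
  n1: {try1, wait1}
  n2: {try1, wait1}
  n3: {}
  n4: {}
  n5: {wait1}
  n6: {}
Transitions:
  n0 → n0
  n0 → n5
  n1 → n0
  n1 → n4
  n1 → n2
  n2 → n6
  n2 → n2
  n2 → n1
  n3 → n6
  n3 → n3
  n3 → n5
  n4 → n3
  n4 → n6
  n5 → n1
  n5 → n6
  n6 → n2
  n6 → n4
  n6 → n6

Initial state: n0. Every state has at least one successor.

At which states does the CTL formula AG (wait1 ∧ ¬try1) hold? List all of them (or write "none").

States satisfying wait1 ∧ ¬try1: {n0, n5}.
States satisfying AG (wait1 ∧ ¬try1): ∅.

none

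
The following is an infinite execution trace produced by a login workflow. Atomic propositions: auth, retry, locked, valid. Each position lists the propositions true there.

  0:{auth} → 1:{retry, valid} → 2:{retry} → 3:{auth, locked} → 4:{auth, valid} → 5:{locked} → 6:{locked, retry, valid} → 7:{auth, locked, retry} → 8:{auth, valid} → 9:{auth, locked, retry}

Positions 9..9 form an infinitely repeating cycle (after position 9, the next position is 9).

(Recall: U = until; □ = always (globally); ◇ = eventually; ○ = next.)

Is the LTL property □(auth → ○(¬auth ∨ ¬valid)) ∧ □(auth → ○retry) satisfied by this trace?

Violated

auth → ○(¬auth ∨ ¬valid) must hold at every position from 0 onward. It fails at position 3, so □(auth → ○(¬auth ∨ ¬valid)) is false.
Positions where auth holds: 0, 3, 4, 7, 8, 9.
Check ○(¬auth ∨ ¬valid) at each: 0→ok, 3→fails, 4→ok, 7→fails, 8→ok, 9→ok.
auth → ○retry must hold at every position from 0 onward. It fails at position 3, so □(auth → ○retry) is false.
Positions where auth holds: 0, 3, 4, 7, 8, 9.
Check ○retry at each: 0→ok, 3→fails, 4→fails, 7→fails, 8→ok, 9→ok.
At position 0: □(auth → ○(¬auth ∨ ¬valid)) is false; □(auth → ○retry) is false; so □(auth → ○(¬auth ∨ ¬valid)) ∧ □(auth → ○retry) is false.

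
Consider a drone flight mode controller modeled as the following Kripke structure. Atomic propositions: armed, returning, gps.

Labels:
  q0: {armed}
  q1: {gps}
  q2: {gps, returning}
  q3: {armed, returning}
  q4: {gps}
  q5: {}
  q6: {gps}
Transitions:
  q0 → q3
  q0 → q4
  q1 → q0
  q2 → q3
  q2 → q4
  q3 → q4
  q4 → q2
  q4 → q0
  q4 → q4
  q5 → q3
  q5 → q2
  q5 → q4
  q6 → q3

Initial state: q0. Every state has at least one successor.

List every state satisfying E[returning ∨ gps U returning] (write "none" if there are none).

{q2, q3, q4, q6}

States satisfying returning ∨ gps: {q1, q2, q3, q4, q6}.
States satisfying returning: {q2, q3}.
States satisfying E[returning ∨ gps U returning]: {q2, q3, q4, q6}.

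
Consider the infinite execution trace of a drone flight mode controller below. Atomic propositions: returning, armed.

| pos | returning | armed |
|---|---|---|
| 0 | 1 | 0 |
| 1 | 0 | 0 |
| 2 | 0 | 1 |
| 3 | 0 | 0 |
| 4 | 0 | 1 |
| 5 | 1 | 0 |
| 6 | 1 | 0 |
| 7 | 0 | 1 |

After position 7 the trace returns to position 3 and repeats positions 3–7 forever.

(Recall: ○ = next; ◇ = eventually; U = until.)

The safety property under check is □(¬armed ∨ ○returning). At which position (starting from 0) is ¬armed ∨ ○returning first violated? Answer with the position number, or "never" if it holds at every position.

2

Check ¬armed ∨ ○returning at each position in order: 0 ✓, 1 ✓.
At position 2 the labels are {armed} and the next position 3 has {}, so ¬armed ∨ ○returning is false there. This is the first violation.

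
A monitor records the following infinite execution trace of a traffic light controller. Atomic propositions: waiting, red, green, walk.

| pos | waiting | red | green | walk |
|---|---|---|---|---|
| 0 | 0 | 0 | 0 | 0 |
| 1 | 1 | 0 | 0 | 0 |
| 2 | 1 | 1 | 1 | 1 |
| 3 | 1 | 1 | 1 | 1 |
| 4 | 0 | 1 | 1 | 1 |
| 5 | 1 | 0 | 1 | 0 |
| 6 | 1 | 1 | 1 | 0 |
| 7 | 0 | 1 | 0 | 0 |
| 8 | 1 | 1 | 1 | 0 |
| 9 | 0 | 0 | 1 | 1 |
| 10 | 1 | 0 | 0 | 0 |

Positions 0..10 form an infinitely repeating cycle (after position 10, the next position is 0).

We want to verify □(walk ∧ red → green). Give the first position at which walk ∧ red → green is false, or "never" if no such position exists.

walk ∧ red → green holds at every position 0..10, and those are all the positions the trace ever visits, so the invariant □(walk ∧ red → green) is never violated.

never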